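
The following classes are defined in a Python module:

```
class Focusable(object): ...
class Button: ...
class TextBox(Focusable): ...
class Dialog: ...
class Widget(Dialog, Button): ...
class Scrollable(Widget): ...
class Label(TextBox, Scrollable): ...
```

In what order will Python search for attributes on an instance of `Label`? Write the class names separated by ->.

Label -> TextBox -> Focusable -> Scrollable -> Widget -> Dialog -> Button -> object

L[Label] = Label + merge(L[TextBox], L[Scrollable], [TextBox Scrollable])
  take TextBox:  [TextBox Focusable object] + [Scrollable Widget Dialog Button object] + [TextBox Scrollable]
  take Focusable:  [Focusable object] + [Scrollable Widget Dialog Button object] + [Scrollable]
  take Scrollable:  [object] + [Scrollable Widget Dialog Button object] + [Scrollable]
  take Widget:  [object] + [Widget Dialog Button object]
  take Dialog:  [object] + [Dialog Button object]
  take Button:  [object] + [Button object]
  take object:  [object] + [object]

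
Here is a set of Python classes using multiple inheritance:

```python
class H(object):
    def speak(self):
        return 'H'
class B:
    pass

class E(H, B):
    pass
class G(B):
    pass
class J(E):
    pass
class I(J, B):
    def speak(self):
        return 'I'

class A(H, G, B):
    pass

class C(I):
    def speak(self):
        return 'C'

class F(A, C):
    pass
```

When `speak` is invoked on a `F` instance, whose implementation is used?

L[F] = F + merge(L[A], L[C], [A C])
  take A:  [A H G B object] + [C I J E H B object] + [A C]
  take C:  [H G B object] + [C I J E H B object] + [C]
  take I:  [H G B object] + [I J E H B object]
  take J:  [H G B object] + [J E H B object]
  take E:  [H G B object] + [E H B object]
  take H:  [H G B object] + [H B object]
  take G:  [G B object] + [B object]
  take B:  [B object] + [B object]
  take object:  [object] + [object]
MRO: F A C I J E H G B object
speak is defined in: C, H, I. First along the MRO is C.

C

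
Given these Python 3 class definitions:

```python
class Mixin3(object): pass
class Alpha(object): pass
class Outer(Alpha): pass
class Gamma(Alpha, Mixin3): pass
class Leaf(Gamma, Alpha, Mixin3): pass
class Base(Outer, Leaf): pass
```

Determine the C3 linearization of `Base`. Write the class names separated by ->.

L[Base] = Base + merge(L[Outer], L[Leaf], [Outer Leaf])
  take Outer:  [Outer Alpha object] + [Leaf Gamma Alpha Mixin3 object] + [Outer Leaf]
  take Leaf:  [Alpha object] + [Leaf Gamma Alpha Mixin3 object] + [Leaf]
  take Gamma:  [Alpha object] + [Gamma Alpha Mixin3 object]
  take Alpha:  [Alpha object] + [Alpha Mixin3 object]
  take Mixin3:  [object] + [Mixin3 object]
  take object:  [object] + [object]

Base -> Outer -> Leaf -> Gamma -> Alpha -> Mixin3 -> object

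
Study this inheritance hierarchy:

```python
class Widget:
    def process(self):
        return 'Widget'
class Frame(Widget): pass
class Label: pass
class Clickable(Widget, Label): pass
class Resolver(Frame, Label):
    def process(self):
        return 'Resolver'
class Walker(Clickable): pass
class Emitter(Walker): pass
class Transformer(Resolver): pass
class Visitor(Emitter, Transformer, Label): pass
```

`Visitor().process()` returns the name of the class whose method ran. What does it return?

Resolver

L[Visitor] = Visitor + merge(L[Emitter], L[Transformer], L[Label], [Emitter Transformer Label])
  take Emitter:  [Emitter Walker Clickable Widget Label object] + [Transformer Resolver Frame Widget Label object] + [Label object] + [Emitter Transformer Label]
  take Walker:  [Walker Clickable Widget Label object] + [Transformer Resolver Frame Widget Label object] + [Label object] + [Transformer Label]
  take Clickable:  [Clickable Widget Label object] + [Transformer Resolver Frame Widget Label object] + [Label object] + [Transformer Label]
  take Transformer:  [Widget Label object] + [Transformer Resolver Frame Widget Label object] + [Label object] + [Transformer Label]
  take Resolver:  [Widget Label object] + [Resolver Frame Widget Label object] + [Label object] + [Label]
  take Frame:  [Widget Label object] + [Frame Widget Label object] + [Label object] + [Label]
  take Widget:  [Widget Label object] + [Widget Label object] + [Label object] + [Label]
  take Label:  [Label object] + [Label object] + [Label object] + [Label]
  take object:  [object] + [object] + [object]
MRO: Visitor Emitter Walker Clickable Transformer Resolver Frame Widget Label object
process is defined in: Resolver, Widget. First along the MRO is Resolver.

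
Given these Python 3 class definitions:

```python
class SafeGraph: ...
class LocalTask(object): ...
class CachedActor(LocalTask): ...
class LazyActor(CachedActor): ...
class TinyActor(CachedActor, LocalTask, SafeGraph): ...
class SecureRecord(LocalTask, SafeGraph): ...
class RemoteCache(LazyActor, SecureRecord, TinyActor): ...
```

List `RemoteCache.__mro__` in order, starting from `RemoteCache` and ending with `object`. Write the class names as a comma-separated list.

RemoteCache, LazyActor, SecureRecord, TinyActor, CachedActor, LocalTask, SafeGraph, object

L[RemoteCache] = RemoteCache + merge(L[LazyActor], L[SecureRecord], L[TinyActor], [LazyActor SecureRecord TinyActor])
  take LazyActor:  [LazyActor CachedActor LocalTask object] + [SecureRecord LocalTask SafeGraph object] + [TinyActor CachedActor LocalTask SafeGraph object] + [LazyActor SecureRecord TinyActor]
  take SecureRecord:  [CachedActor LocalTask object] + [SecureRecord LocalTask SafeGraph object] + [TinyActor CachedActor LocalTask SafeGraph object] + [SecureRecord TinyActor]
  take TinyActor:  [CachedActor LocalTask object] + [LocalTask SafeGraph object] + [TinyActor CachedActor LocalTask SafeGraph object] + [TinyActor]
  take CachedActor:  [CachedActor LocalTask object] + [LocalTask SafeGraph object] + [CachedActor LocalTask SafeGraph object]
  take LocalTask:  [LocalTask object] + [LocalTask SafeGraph object] + [LocalTask SafeGraph object]
  take SafeGraph:  [object] + [SafeGraph object] + [SafeGraph object]
  take object:  [object] + [object] + [object]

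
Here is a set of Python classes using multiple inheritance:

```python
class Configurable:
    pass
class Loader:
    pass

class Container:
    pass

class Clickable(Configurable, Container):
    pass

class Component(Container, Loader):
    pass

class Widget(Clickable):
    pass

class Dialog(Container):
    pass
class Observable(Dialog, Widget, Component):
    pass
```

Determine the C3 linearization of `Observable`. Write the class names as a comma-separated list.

Observable, Dialog, Widget, Clickable, Configurable, Component, Container, Loader, object

L[Observable] = Observable + merge(L[Dialog], L[Widget], L[Component], [Dialog Widget Component])
  take Dialog:  [Dialog Container object] + [Widget Clickable Configurable Container object] + [Component Container Loader object] + [Dialog Widget Component]
  take Widget:  [Container object] + [Widget Clickable Configurable Container object] + [Component Container Loader object] + [Widget Component]
  take Clickable:  [Container object] + [Clickable Configurable Container object] + [Component Container Loader object] + [Component]
  take Configurable:  [Container object] + [Configurable Container object] + [Component Container Loader object] + [Component]
  take Component:  [Container object] + [Container object] + [Component Container Loader object] + [Component]
  take Container:  [Container object] + [Container object] + [Container Loader object]
  take Loader:  [object] + [object] + [Loader object]
  take object:  [object] + [object] + [object]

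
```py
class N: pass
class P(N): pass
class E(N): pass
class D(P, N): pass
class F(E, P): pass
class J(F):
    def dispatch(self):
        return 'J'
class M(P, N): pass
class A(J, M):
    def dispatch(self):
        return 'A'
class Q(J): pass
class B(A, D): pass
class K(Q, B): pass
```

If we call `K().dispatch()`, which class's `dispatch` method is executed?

A

L[K] = K + merge(L[Q], L[B], [Q B])
  take Q:  [Q J F E P N object] + [B A J F E M D P N object] + [Q B]
  take B:  [J F E P N object] + [B A J F E M D P N object] + [B]
  take A:  [J F E P N object] + [A J F E M D P N object]
  take J:  [J F E P N object] + [J F E M D P N object]
  take F:  [F E P N object] + [F E M D P N object]
  take E:  [E P N object] + [E M D P N object]
  take M:  [P N object] + [M D P N object]
  take D:  [P N object] + [D P N object]
  take P:  [P N object] + [P N object]
  take N:  [N object] + [N object]
  take object:  [object] + [object]
MRO: K Q B A J F E M D P N object
dispatch is defined in: A, J. First along the MRO is A.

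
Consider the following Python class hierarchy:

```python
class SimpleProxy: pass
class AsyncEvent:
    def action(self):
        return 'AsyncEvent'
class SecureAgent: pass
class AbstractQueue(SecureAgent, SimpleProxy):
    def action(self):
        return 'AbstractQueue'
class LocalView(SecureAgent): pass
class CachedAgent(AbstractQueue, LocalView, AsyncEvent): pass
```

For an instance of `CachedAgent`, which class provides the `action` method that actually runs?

L[CachedAgent] = CachedAgent + merge(L[AbstractQueue], L[LocalView], L[AsyncEvent], [AbstractQueue LocalView AsyncEvent])
  take AbstractQueue:  [AbstractQueue SecureAgent SimpleProxy object] + [LocalView SecureAgent object] + [AsyncEvent object] + [AbstractQueue LocalView AsyncEvent]
  take LocalView:  [SecureAgent SimpleProxy object] + [LocalView SecureAgent object] + [AsyncEvent object] + [LocalView AsyncEvent]
  take SecureAgent:  [SecureAgent SimpleProxy object] + [SecureAgent object] + [AsyncEvent object] + [AsyncEvent]
  take SimpleProxy:  [SimpleProxy object] + [object] + [AsyncEvent object] + [AsyncEvent]
  take AsyncEvent:  [object] + [object] + [AsyncEvent object] + [AsyncEvent]
  take object:  [object] + [object] + [object]
MRO: CachedAgent AbstractQueue LocalView SecureAgent SimpleProxy AsyncEvent object
action is defined in: AbstractQueue, AsyncEvent. First along the MRO is AbstractQueue.

AbstractQueue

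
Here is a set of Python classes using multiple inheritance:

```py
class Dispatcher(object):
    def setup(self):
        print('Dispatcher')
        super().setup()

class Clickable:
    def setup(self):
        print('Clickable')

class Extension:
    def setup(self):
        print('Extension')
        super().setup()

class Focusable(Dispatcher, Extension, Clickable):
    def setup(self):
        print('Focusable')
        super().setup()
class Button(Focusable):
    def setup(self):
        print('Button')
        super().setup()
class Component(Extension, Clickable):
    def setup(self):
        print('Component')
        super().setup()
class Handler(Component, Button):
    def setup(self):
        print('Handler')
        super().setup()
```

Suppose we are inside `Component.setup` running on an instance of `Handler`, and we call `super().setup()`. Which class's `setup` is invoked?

Button

L[Handler] = Handler + merge(L[Component], L[Button], [Component Button])
  take Component:  [Component Extension Clickable object] + [Button Focusable Dispatcher Extension Clickable object] + [Component Button]
  take Button:  [Extension Clickable object] + [Button Focusable Dispatcher Extension Clickable object] + [Button]
  take Focusable:  [Extension Clickable object] + [Focusable Dispatcher Extension Clickable object]
  take Dispatcher:  [Extension Clickable object] + [Dispatcher Extension Clickable object]
  take Extension:  [Extension Clickable object] + [Extension Clickable object]
  take Clickable:  [Clickable object] + [Clickable object]
  take object:  [object] + [object]
MRO: Handler Component Button Focusable Dispatcher Extension Clickable object
super() in Component.setup on a Handler instance goes to the class after Component in Handler's MRO: Button.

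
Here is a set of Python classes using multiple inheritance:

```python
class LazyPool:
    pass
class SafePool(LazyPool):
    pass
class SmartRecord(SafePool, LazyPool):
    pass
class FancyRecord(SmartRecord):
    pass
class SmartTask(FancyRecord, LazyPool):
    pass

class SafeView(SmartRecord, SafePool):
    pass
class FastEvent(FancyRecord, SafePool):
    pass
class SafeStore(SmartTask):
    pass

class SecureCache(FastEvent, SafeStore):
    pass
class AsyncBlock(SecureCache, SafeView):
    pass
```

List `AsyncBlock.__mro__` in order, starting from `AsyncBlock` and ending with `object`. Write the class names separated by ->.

AsyncBlock -> SecureCache -> FastEvent -> SafeStore -> SmartTask -> FancyRecord -> SafeView -> SmartRecord -> SafePool -> LazyPool -> object

L[AsyncBlock] = AsyncBlock + merge(L[SecureCache], L[SafeView], [SecureCache SafeView])
  take SecureCache:  [SecureCache FastEvent SafeStore SmartTask FancyRecord SmartRecord SafePool LazyPool object] + [SafeView SmartRecord SafePool LazyPool object] + [SecureCache SafeView]
  take FastEvent:  [FastEvent SafeStore SmartTask FancyRecord SmartRecord SafePool LazyPool object] + [SafeView SmartRecord SafePool LazyPool object] + [SafeView]
  take SafeStore:  [SafeStore SmartTask FancyRecord SmartRecord SafePool LazyPool object] + [SafeView SmartRecord SafePool LazyPool object] + [SafeView]
  take SmartTask:  [SmartTask FancyRecord SmartRecord SafePool LazyPool object] + [SafeView SmartRecord SafePool LazyPool object] + [SafeView]
  take FancyRecord:  [FancyRecord SmartRecord SafePool LazyPool object] + [SafeView SmartRecord SafePool LazyPool object] + [SafeView]
  take SafeView:  [SmartRecord SafePool LazyPool object] + [SafeView SmartRecord SafePool LazyPool object] + [SafeView]
  take SmartRecord:  [SmartRecord SafePool LazyPool object] + [SmartRecord SafePool LazyPool object]
  take SafePool:  [SafePool LazyPool object] + [SafePool LazyPool object]
  take LazyPool:  [LazyPool object] + [LazyPool object]
  take object:  [object] + [object]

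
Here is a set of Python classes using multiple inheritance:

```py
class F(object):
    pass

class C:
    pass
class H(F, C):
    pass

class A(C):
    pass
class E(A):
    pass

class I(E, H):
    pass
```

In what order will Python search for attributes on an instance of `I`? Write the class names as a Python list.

L[I] = I + merge(L[E], L[H], [E H])
  take E:  [E A C object] + [H F C object] + [E H]
  take A:  [A C object] + [H F C object] + [H]
  take H:  [C object] + [H F C object] + [H]
  take F:  [C object] + [F C object]
  take C:  [C object] + [C object]
  take object:  [object] + [object]

[I, E, A, H, F, C, object]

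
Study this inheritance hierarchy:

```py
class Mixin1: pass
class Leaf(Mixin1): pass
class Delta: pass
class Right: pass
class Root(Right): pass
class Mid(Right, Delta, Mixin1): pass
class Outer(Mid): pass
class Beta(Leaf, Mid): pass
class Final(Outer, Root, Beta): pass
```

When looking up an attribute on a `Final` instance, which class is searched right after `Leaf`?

L[Final] = Final + merge(L[Outer], L[Root], L[Beta], [Outer Root Beta])
  take Outer:  [Outer Mid Right Delta Mixin1 object] + [Root Right object] + [Beta Leaf Mid Right Delta Mixin1 object] + [Outer Root Beta]
  take Root:  [Mid Right Delta Mixin1 object] + [Root Right object] + [Beta Leaf Mid Right Delta Mixin1 object] + [Root Beta]
  take Beta:  [Mid Right Delta Mixin1 object] + [Right object] + [Beta Leaf Mid Right Delta Mixin1 object] + [Beta]
  take Leaf:  [Mid Right Delta Mixin1 object] + [Right object] + [Leaf Mid Right Delta Mixin1 object]
  take Mid:  [Mid Right Delta Mixin1 object] + [Right object] + [Mid Right Delta Mixin1 object]
  take Right:  [Right Delta Mixin1 object] + [Right object] + [Right Delta Mixin1 object]
  take Delta:  [Delta Mixin1 object] + [object] + [Delta Mixin1 object]
  take Mixin1:  [Mixin1 object] + [object] + [Mixin1 object]
  take object:  [object] + [object] + [object]
MRO: Final Outer Root Beta Leaf Mid Right Delta Mixin1 object
Leaf is at position 4; next is Mid.

Mid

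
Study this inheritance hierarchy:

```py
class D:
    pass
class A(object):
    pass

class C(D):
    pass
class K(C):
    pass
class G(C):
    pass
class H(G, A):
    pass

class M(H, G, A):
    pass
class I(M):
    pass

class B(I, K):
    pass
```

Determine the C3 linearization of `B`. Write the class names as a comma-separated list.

B, I, M, H, G, K, C, D, A, object

L[B] = B + merge(L[I], L[K], [I K])
  take I:  [I M H G C D A object] + [K C D object] + [I K]
  take M:  [M H G C D A object] + [K C D object] + [K]
  take H:  [H G C D A object] + [K C D object] + [K]
  take G:  [G C D A object] + [K C D object] + [K]
  take K:  [C D A object] + [K C D object] + [K]
  take C:  [C D A object] + [C D object]
  take D:  [D A object] + [D object]
  take A:  [A object] + [object]
  take object:  [object] + [object]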